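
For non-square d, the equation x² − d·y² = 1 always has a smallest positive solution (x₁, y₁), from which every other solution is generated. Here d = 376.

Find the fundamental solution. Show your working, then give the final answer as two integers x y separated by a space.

2143295 110532

d=376: √d = [19; 2,1,1,3,1,…,1,2,38] (ℓ=16, even), read p_15/q_15
a_0=19:  p_0=19·1+0=19,  q_0=19·0+1=1
a_1=2:  p_1=2·19+1=39,  q_1=2·1+0=2
…
a_3=1:  p_3=1·58+39=97,  q_3=1·3+2=5
…
a_5=1:  p_5=1·349+97=446,  q_5=1·18+5=23
…
a_8=4:  p_8=4·2928+1241=12953,  q_8=4·151+64=668
…
a_14=1:  p_14=1·468441+368986=837427,  q_14=1·24158+19029=43187
a_15=2:  p_15=2·837427+468441=2143295,  q_15=2·43187+24158=110532
→ (2143295, 110532).  Check: 2143295²=4593713457025, 376·110532²=4593713457024, difference 1.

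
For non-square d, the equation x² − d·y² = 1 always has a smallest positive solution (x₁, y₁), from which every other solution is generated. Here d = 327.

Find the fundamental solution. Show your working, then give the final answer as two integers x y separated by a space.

217 12

[18; 12,36] for √327; ℓ=2 ⇒ convergent index 1
step 0: (18, 1)  from 18·(1,0) + (0,1)
step 1: (217, 12)  from 12·(18,1) + (1,0)
fundamental: x₁=217, y₁=12  (since 47089 − 327·144 = 1)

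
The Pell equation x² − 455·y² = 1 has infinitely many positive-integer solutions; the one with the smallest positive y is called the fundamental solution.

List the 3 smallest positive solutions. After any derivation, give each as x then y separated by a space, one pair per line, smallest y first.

√455 → a₀=21, period (3,42); ℓ=2 even so k=1
k=0  a_k=21  p_k/q_k = 21/1
k=1  a_k=3  p_k/q_k = 64/3
→ (64, 3).  Check: 64²=4096, 455·3²=4095, difference 1.
n=2: (64,3)∘(64,3) = (64·64+455·3·3, 64·3+3·64) = (8191,384)
n=3: (8191,384)∘(64,3) = (64·8191+455·3·384, 64·384+3·8191) = (1048384,49149)

64 3
8191 384
1048384 49149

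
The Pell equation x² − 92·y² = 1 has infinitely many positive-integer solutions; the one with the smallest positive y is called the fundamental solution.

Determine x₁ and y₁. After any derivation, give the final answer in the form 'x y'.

d=92: √d = [9; 1,1,2,4,2,1,1,18] (ℓ=8, even), read p_7/q_7
k=0  a_k=9  p_k/q_k = 9/1
…
k=3  a_k=2  p_k/q_k = 48/5
k=4  a_k=4  p_k/q_k = 211/22
k=5  a_k=2  p_k/q_k = 470/49
k=6  a_k=1  p_k/q_k = 681/71
k=7  a_k=1  p_k/q_k = 1151/120
(x₁, y₁) = (1151, 120);  1151² − 92·120² = 1 ✓

1151 120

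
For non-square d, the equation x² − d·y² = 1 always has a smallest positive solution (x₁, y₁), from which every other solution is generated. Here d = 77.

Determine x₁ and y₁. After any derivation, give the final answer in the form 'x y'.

√77 = [8; 1,3,2,3,1,16, …], period ℓ=6 (even) → k=5
i=0: a=8 ⇒ p=8, q=1
…
i=2: a=3 ⇒ p=35, q=4
i=3: a=2 ⇒ p=79, q=9
i=4: a=3 ⇒ p=272, q=31
i=5: a=1 ⇒ p=351, q=40
fundamental: x₁=351, y₁=40  (since 123201 − 77·1600 = 1)

351 40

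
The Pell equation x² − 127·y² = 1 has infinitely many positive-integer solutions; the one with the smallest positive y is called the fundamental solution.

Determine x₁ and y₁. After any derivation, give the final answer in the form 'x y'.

√127 → a₀=11, period (3,1,2,2,7,11,7,2,2,1,3,22); ℓ=12 even so k=11
a_0=11:  p_0=11·1+0=11,  q_0=11·0+1=1
…
a_3=2:  p_3=2·45+34=124,  q_3=2·4+3=11
a_4=2:  p_4=2·124+45=293,  q_4=2·11+4=26
a_5=7:  p_5=7·293+124=2175,  q_5=7·26+11=193
…
a_7=7:  p_7=7·24218+2175=171701,  q_7=7·2149+193=15236
a_8=2:  p_8=2·171701+24218=367620,  q_8=2·15236+2149=32621
…
a_10=1:  p_10=1·906941+367620=1274561,  q_10=1·80478+32621=113099
a_11=3:  p_11=3·1274561+906941=4730624,  q_11=3·113099+80478=419775
(x₁, y₁) = (4730624, 419775);  4730624² − 127·419775² = 1 ✓

4730624 419775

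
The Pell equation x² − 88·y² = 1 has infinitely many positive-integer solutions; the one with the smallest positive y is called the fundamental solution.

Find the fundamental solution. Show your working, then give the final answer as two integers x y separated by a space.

d=88: √d = [9; 2,1,1,1,2,18] (ℓ=6, even), read p_5/q_5
i=0: a=9 ⇒ p=9, q=1
…
i=2: a=1 ⇒ p=28, q=3
…
i=4: a=1 ⇒ p=75, q=8
i=5: a=2 ⇒ p=197, q=21
→ (197, 21).  Check: 197²=38809, 88·21²=38808, difference 1.

197 21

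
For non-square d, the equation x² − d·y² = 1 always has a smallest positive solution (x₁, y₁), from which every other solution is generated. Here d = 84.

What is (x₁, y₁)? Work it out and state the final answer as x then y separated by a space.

√84 → a₀=9, period (6,18); ℓ=2 even so k=1
a_0=9:  p_0=9·1+0=9,  q_0=9·0+1=1
a_1=6:  p_1=6·9+1=55,  q_1=6·1+0=6
fundamental: x₁=55, y₁=6  (since 3025 − 84·36 = 1)

55 6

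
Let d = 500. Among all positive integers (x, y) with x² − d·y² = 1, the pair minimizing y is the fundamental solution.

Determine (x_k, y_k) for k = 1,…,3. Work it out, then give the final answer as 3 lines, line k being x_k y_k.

930249 41602
1730726404001 77400437796
3220013013190122249 144003359718540806

√500 → a₀=22, period (2,1,3,2,1,…,1,2,44); ℓ=14 even so k=13
a_0=22:  p_0=22·1+0=22,  q_0=22·0+1=1
a_1=2:  p_1=2·22+1=45,  q_1=2·1+0=2
…
a_3=3:  p_3=3·67+45=246,  q_3=3·3+2=11
a_4=2:  p_4=2·246+67=559,  q_4=2·11+3=25
a_5=1:  p_5=1·559+246=805,  q_5=1·25+11=36
a_6=1:  p_6=1·805+559=1364,  q_6=1·36+25=61
…
a_8=1:  p_8=1·14445+1364=15809,  q_8=1·646+61=707
a_9=1:  p_9=1·15809+14445=30254,  q_9=1·707+646=1353
…
a_11=3:  p_11=3·76317+30254=259205,  q_11=3·3413+1353=11592
a_12=1:  p_12=1·259205+76317=335522,  q_12=1·11592+3413=15005
a_13=2:  p_13=2·335522+259205=930249,  q_13=2·15005+11592=41602
fundamental: x₁=930249, y₁=41602  (since 865363202001 − 500·1730726404 = 1)
n=2: (930249,41602)∘(930249,41602) = (930249·930249+500·41602·41602, 930249·41602+41602·930249) = (1730726404001,77400437796)
n=3: (1730726404001,77400437796)∘(930249,41602) = (930249·1730726404001+500·41602·77400437796, 930249·77400437796+41602·1730726404001) = (3220013013190122249,144003359718540806)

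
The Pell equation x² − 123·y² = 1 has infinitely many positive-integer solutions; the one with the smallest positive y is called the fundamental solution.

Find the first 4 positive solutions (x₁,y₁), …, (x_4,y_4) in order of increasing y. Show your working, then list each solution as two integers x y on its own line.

√123 → a₀=11, period (11,22); ℓ=2 even so k=1
k=0  a_k=11  p_k/q_k = 11/1
k=1  a_k=11  p_k/q_k = 122/11
→ (122, 11).  Check: 122²=14884, 123·11²=14883, difference 1.
(x_2, y_2) = (122·122 + 123·11·11, 122·11 + 11·122) = (29767, 2684)
(x_3, y_3) = (122·29767 + 123·11·2684, 122·2684 + 11·29767) = (7263026, 654885)
(x_4, y_4) = (122·7263026 + 123·11·654885, 122·654885 + 11·7263026) = (1772148577, 159789256)

122 11
29767 2684
7263026 654885
1772148577 159789256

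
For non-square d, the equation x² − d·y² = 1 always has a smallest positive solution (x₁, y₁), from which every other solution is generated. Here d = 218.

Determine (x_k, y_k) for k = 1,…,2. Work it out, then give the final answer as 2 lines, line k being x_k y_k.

d=218: √d = [14; 1,3,3,1,28] (ℓ=5, odd), read p_9/q_9
k=0  a_k=14  p_k/q_k = 14/1
k=1  a_k=1  p_k/q_k = 15/1
k=2  a_k=3  p_k/q_k = 59/4
k=3  a_k=3  p_k/q_k = 192/13
k=4  a_k=1  p_k/q_k = 251/17
k=5  a_k=28  p_k/q_k = 7220/489
…
k=7  a_k=3  p_k/q_k = 29633/2007
k=8  a_k=3  p_k/q_k = 96370/6527
k=9  a_k=1  p_k/q_k = 126003/8534
→ (126003, 8534).  Check: 126003²=15876756009, 218·8534²=15876756008, difference 1.
(x_2, y_2) = (126003·126003 + 218·8534·8534, 126003·8534 + 8534·126003) = (31753512017, 2150619204)

126003 8534
31753512017 2150619204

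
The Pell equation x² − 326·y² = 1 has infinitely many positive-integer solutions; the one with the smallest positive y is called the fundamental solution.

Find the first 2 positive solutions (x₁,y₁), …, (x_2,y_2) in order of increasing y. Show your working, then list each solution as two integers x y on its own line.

√326 = [18; 18,36, …], period ℓ=2 (even) → k=1
a_0=18:  p_0=18·1+0=18,  q_0=18·0+1=1
a_1=18:  p_1=18·18+1=325,  q_1=18·1+0=18
fundamental: x₁=325, y₁=18  (since 105625 − 326·324 = 1)
(325+18√326)^2 = 211249 + 11700√326

325 18
211249 11700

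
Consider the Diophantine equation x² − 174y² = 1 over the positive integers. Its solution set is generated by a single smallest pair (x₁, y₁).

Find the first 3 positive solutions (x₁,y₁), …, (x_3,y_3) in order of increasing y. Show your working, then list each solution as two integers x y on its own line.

1451 110
4210801 319220
12219743051 926376330

√174 → a₀=13, period (5,4,5,26); ℓ=4 even so k=3
i=0: a=13 ⇒ p=13, q=1
i=1: a=5 ⇒ p=66, q=5
i=2: a=4 ⇒ p=277, q=21
i=3: a=5 ⇒ p=1451, q=110
→ (1451, 110).  Check: 1451²=2105401, 174·110²=2105400, difference 1.
k=2:  x_2 = 1451·1451+174·110·110 = 4210801,  y_2 = 1451·110+110·1451 = 319220
k=3:  x_3 = 1451·4210801+174·110·319220 = 12219743051,  y_3 = 1451·319220+110·4210801 = 926376330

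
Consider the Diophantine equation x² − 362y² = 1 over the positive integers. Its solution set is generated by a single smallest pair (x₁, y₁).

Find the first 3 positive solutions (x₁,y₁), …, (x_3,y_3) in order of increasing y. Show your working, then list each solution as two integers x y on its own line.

[19; 38] for √362; ℓ=1 ⇒ convergent index 1
a_0=19:  p_0=19·1+0=19,  q_0=19·0+1=1
a_1=38:  p_1=38·19+1=723,  q_1=38·1+0=38
fundamental: x₁=723, y₁=38  (since 522729 − 362·1444 = 1)
(x_2, y_2) = (723·723 + 362·38·38, 723·38 + 38·723) = (1045457, 54948)
(x_3, y_3) = (723·1045457 + 362·38·54948, 723·54948 + 38·1045457) = (1511730099, 79454770)

723 38
1045457 54948
1511730099 79454770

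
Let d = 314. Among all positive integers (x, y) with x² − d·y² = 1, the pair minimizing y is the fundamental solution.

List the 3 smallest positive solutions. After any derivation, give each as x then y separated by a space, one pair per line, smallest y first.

392499 22150
308110930001 17387705700
241866463828532499 13649314199066450

d=314: √d = [17; 1,2,1,1,2,1,34] (ℓ=7, odd), read p_13/q_13
a_0=17:  p_0=17·1+0=17,  q_0=17·0+1=1
…
a_4=1:  p_4=1·71+53=124,  q_4=1·4+3=7
…
a_7=34:  p_7=34·443+319=15381,  q_7=34·25+18=868
…
a_9=2:  p_9=2·15824+15381=47029,  q_9=2·893+868=2654
…
a_12=2:  p_12=2·109882+62853=282617,  q_12=2·6201+3547=15949
a_13=1:  p_13=1·282617+109882=392499,  q_13=1·15949+6201=22150
fundamental: x₁=392499, y₁=22150  (since 154055465001 − 314·490622500 = 1)
n=2: (392499,22150)∘(392499,22150) = (392499·392499+314·22150·22150, 392499·22150+22150·392499) = (308110930001,17387705700)
n=3: (308110930001,17387705700)∘(392499,22150) = (392499·308110930001+314·22150·17387705700, 392499·17387705700+22150·308110930001) = (241866463828532499,13649314199066450)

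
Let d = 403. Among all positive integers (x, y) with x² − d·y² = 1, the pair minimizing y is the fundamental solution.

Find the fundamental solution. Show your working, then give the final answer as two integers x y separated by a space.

669878 33369

d=403: √d = [20; 13,2,1,3,1,3,1,2,13,40] (ℓ=10, even), read p_9/q_9
step 0: (20, 1)  from 20·(1,0) + (0,1)
step 1: (261, 13)  from 13·(20,1) + (1,0)
step 2: (542, 27)  from 2·(261,13) + (20,1)
…
step 5: (3754, 187)  from 1·(2951,147) + (803,40)
…
step 8: (50147, 2498)  from 2·(17967,895) + (14213,708)
step 9: (669878, 33369)  from 13·(50147,2498) + (17967,895)
fundamental: x₁=669878, y₁=33369  (since 448736534884 − 403·1113490161 = 1)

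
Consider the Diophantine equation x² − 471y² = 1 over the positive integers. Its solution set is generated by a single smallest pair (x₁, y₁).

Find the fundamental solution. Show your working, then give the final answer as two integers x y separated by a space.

d=471: √d = [21; 1,2,2,1,3,…,2,1,42] (ℓ=14, even), read p_13/q_13
i=0: a=21 ⇒ p=21, q=1
…
i=3: a=2 ⇒ p=152, q=7
i=4: a=1 ⇒ p=217, q=10
…
i=6: a=4 ⇒ p=3429, q=158
…
i=8: a=4 ⇒ p=198665, q=9154
…
i=10: a=1 ⇒ p=843469, q=38865
i=11: a=2 ⇒ p=2331742, q=107441
i=12: a=2 ⇒ p=5506953, q=253747
i=13: a=1 ⇒ p=7838695, q=361188
→ (7838695, 361188).  Check: 7838695²=61445139303025, 471·361188²=61445139303024, difference 1.

7838695 361188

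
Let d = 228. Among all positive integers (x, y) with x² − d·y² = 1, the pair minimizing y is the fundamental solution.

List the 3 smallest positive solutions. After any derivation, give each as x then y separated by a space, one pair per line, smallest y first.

151 10
45601 3020
13771351 912030

√228 = [15; 10,30, …], period ℓ=2 (even) → k=1
a_0=15:  p_0=15·1+0=15,  q_0=15·0+1=1
a_1=10:  p_1=10·15+1=151,  q_1=10·1+0=10
fundamental: x₁=151, y₁=10  (since 22801 − 228·100 = 1)
(x_2, y_2) = (151·151 + 228·10·10, 151·10 + 10·151) = (45601, 3020)
(x_3, y_3) = (151·45601 + 228·10·3020, 151·3020 + 10·45601) = (13771351, 912030)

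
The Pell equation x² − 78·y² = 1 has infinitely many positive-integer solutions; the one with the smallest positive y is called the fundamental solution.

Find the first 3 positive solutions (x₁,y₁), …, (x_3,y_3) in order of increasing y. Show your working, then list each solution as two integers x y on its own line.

d=78: √d = [8; 1,4,1,16] (ℓ=4, even), read p_3/q_3
k=0  a_k=8  p_k/q_k = 8/1
k=1  a_k=1  p_k/q_k = 9/1
k=2  a_k=4  p_k/q_k = 44/5
k=3  a_k=1  p_k/q_k = 53/6
→ (53, 6).  Check: 53²=2809, 78·6²=2808, difference 1.
n=2: (53,6)∘(53,6) = (53·53+78·6·6, 53·6+6·53) = (5617,636)
n=3: (5617,636)∘(53,6) = (53·5617+78·6·636, 53·636+6·5617) = (595349,67410)

53 6
5617 636
595349 67410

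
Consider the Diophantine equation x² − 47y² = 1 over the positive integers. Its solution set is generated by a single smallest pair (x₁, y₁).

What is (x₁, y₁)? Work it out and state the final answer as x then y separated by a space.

48 7

[6; 1,5,1,12] for √47; ℓ=4 ⇒ convergent index 3
step 0: (6, 1)  from 6·(1,0) + (0,1)
step 1: (7, 1)  from 1·(6,1) + (1,0)
step 2: (41, 6)  from 5·(7,1) + (6,1)
step 3: (48, 7)  from 1·(41,6) + (7,1)
(x₁, y₁) = (48, 7);  48² − 47·7² = 1 ✓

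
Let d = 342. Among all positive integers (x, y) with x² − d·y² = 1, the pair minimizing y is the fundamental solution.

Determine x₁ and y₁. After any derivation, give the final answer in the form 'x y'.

37 2

[18; 2,36] for √342; ℓ=2 ⇒ convergent index 1
i=0: a=18 ⇒ p=18, q=1
i=1: a=2 ⇒ p=37, q=2
(x₁, y₁) = (37, 2);  37² − 342·2² = 1 ✓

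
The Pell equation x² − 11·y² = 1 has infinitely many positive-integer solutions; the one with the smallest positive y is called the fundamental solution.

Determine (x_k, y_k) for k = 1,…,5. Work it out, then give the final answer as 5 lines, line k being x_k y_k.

√11 = [3; 3,6, …], period ℓ=2 (even) → k=1
step 0: (3, 1)  from 3·(1,0) + (0,1)
step 1: (10, 3)  from 3·(3,1) + (1,0)
(x₁, y₁) = (10, 3);  10² − 11·3² = 1 ✓
(x_2, y_2) = (10·10 + 11·3·3, 10·3 + 3·10) = (199, 60)
(x_3, y_3) = (10·199 + 11·3·60, 10·60 + 3·199) = (3970, 1197)
(x_4, y_4) = (10·3970 + 11·3·1197, 10·1197 + 3·3970) = (79201, 23880)
(x_5, y_5) = (10·79201 + 11·3·23880, 10·23880 + 3·79201) = (1580050, 476403)

10 3
199 60
3970 1197
79201 23880
1580050 476403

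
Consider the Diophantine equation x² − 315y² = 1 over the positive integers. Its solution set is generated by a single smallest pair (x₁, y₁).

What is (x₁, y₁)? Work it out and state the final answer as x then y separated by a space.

71 4

d=315: √d = [17; 1,2,1,34] (ℓ=4, even), read p_3/q_3
a_0=17:  p_0=17·1+0=17,  q_0=17·0+1=1
a_1=1:  p_1=1·17+1=18,  q_1=1·1+0=1
a_2=2:  p_2=2·18+17=53,  q_2=2·1+1=3
a_3=1:  p_3=1·53+18=71,  q_3=1·3+1=4
→ (71, 4).  Check: 71²=5041, 315·4²=5040, difference 1.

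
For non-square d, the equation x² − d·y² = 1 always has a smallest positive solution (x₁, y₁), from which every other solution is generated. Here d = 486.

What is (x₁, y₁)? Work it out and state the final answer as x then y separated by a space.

d=486: √d = [22; 22,44] (ℓ=2, even), read p_1/q_1
a_0=22:  p_0=22·1+0=22,  q_0=22·0+1=1
a_1=22:  p_1=22·22+1=485,  q_1=22·1+0=22
(x₁, y₁) = (485, 22);  485² − 486·22² = 1 ✓

485 22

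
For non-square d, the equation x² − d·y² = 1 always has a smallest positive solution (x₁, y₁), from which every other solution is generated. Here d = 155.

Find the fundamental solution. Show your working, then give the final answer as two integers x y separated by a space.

[12; 2,4,2,24] for √155; ℓ=4 ⇒ convergent index 3
k=0  a_k=12  p_k/q_k = 12/1
…
k=2  a_k=4  p_k/q_k = 112/9
k=3  a_k=2  p_k/q_k = 249/20
(x₁, y₁) = (249, 20);  249² − 155·20² = 1 ✓

249 20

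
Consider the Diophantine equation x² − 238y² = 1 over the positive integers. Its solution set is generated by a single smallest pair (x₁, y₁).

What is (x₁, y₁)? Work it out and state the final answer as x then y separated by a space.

[15; 2,2,1,14,1,2,2,30] for √238; ℓ=8 ⇒ convergent index 7
k=0  a_k=15  p_k/q_k = 15/1
k=1  a_k=2  p_k/q_k = 31/2
k=2  a_k=2  p_k/q_k = 77/5
k=3  a_k=1  p_k/q_k = 108/7
…
k=5  a_k=1  p_k/q_k = 1697/110
k=6  a_k=2  p_k/q_k = 4983/323
k=7  a_k=2  p_k/q_k = 11663/756
(x₁, y₁) = (11663, 756);  11663² − 238·756² = 1 ✓

11663 756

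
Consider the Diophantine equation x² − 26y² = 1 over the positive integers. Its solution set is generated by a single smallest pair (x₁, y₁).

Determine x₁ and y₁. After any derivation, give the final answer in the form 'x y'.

51 10

√26 = [5; 10, …], period ℓ=1 (odd) → k=1
i=0: a=5 ⇒ p=5, q=1
i=1: a=10 ⇒ p=51, q=10
→ (51, 10).  Check: 51²=2601, 26·10²=2600, difference 1.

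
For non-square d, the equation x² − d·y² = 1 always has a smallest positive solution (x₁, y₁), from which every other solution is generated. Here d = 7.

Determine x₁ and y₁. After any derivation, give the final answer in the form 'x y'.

√7 → a₀=2, period (1,1,1,4); ℓ=4 even so k=3
i=0: a=2 ⇒ p=2, q=1
…
i=2: a=1 ⇒ p=5, q=2
i=3: a=1 ⇒ p=8, q=3
→ (8, 3).  Check: 8²=64, 7·3²=63, difference 1.

8 3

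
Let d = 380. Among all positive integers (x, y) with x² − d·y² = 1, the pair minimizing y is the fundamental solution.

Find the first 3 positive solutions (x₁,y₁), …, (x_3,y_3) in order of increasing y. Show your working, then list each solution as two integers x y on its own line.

√380 → a₀=19, period (2,38); ℓ=2 even so k=1
i=0: a=19 ⇒ p=19, q=1
i=1: a=2 ⇒ p=39, q=2
fundamental: x₁=39, y₁=2  (since 1521 − 380·4 = 1)
(39+2√380)^2 = 3041 + 156√380
(39+2√380)^3 = 237159 + 12166√380

39 2
3041 156
237159 12166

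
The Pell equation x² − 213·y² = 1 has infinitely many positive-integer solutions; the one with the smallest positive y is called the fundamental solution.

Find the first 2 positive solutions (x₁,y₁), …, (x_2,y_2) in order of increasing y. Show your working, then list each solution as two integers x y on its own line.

d=213: √d = [14; 1,1,2,6,1,8,1,6,2,1,1,28] (ℓ=12, even), read p_11/q_11
i=0: a=14 ⇒ p=14, q=1
i=1: a=1 ⇒ p=15, q=1
…
i=5: a=1 ⇒ p=540, q=37
…
i=10: a=1 ⇒ p=115574, q=7919
i=11: a=1 ⇒ p=194399, q=13320
→ (194399, 13320).  Check: 194399²=37790971201, 213·13320²=37790971200, difference 1.
(x_2, y_2) = (194399·194399 + 213·13320·13320, 194399·13320 + 13320·194399) = (75581942401, 5178789360)

194399 13320
75581942401 5178789360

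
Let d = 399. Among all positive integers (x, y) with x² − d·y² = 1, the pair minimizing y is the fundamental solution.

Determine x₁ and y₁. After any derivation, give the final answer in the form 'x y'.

d=399: √d = [19; 1,38] (ℓ=2, even), read p_1/q_1
i=0: a=19 ⇒ p=19, q=1
i=1: a=1 ⇒ p=20, q=1
fundamental: x₁=20, y₁=1  (since 400 − 399·1 = 1)

20 1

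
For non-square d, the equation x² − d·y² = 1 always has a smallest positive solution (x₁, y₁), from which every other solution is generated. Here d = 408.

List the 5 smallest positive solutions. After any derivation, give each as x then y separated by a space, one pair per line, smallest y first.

101 5
20401 1010
4120901 204015
832401601 41210020
168141002501 8324220025

d=408: √d = [20; 5,40] (ℓ=2, even), read p_1/q_1
k=0  a_k=20  p_k/q_k = 20/1
k=1  a_k=5  p_k/q_k = 101/5
→ (101, 5).  Check: 101²=10201, 408·5²=10200, difference 1.
(101+5√408)^2 = 20401 + 1010√408
(101+5√408)^3 = 4120901 + 204015√408
(101+5√408)^4 = 832401601 + 41210020√408
(101+5√408)^5 = 168141002501 + 8324220025√408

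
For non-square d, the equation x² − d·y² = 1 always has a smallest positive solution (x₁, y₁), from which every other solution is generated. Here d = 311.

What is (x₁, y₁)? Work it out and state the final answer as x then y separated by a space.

d=311: √d = [17; 1,1,1,2,1,…,1,1,34] (ℓ=16, even), read p_15/q_15
step 0: (17, 1)  from 17·(1,0) + (0,1)
step 1: (18, 1)  from 1·(17,1) + (1,0)
…
step 6: (1305, 74)  from 6·(194,11) + (141,8)
…
step 10: (1376656, 78063)  from 6·(217583,12338) + (71158,4035)
…
step 14: (10724507, 608131)  from 1·(6159373,349266) + (4565134,258865)
step 15: (16883880, 957397)  from 1·(10724507,608131) + (6159373,349266)
(x₁, y₁) = (16883880, 957397);  16883880² − 311·957397² = 1 ✓

16883880 957397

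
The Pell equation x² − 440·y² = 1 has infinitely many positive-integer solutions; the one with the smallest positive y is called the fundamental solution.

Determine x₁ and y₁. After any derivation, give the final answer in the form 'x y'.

21 1

√440 = [20; 1,40, …], period ℓ=2 (even) → k=1
i=0: a=20 ⇒ p=20, q=1
i=1: a=1 ⇒ p=21, q=1
→ (21, 1).  Check: 21²=441, 440·1²=440, difference 1.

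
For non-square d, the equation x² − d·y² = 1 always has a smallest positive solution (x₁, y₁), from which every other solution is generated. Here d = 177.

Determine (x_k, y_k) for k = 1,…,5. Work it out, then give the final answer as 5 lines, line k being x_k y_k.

d=177: √d = [13; 3,3,2,8,2,3,3,26] (ℓ=8, even), read p_7/q_7
step 0: (13, 1)  from 13·(1,0) + (0,1)
step 1: (40, 3)  from 3·(13,1) + (1,0)
step 2: (133, 10)  from 3·(40,3) + (13,1)
step 3: (306, 23)  from 2·(133,10) + (40,3)
step 4: (2581, 194)  from 8·(306,23) + (133,10)
step 5: (5468, 411)  from 2·(2581,194) + (306,23)
step 6: (18985, 1427)  from 3·(5468,411) + (2581,194)
step 7: (62423, 4692)  from 3·(18985,1427) + (5468,411)
→ (62423, 4692).  Check: 62423²=3896630929, 177·4692²=3896630928, difference 1.
n=2: (62423,4692)∘(62423,4692) = (62423·62423+177·4692·4692, 62423·4692+4692·62423) = (7793261857,585777432)
n=3: (7793261857,585777432)∘(62423,4692) = (62423·7793261857+177·4692·585777432, 62423·585777432+4692·7793261857) = (972957569736599,73131969270780)
n=4: (972957569736599,73131969270780)∘(62423,4692) = (62423·972957569736599+177·4692·73131969270780, 62423·73131969270780+4692·972957569736599) = (121469860743542176897,9130233834994022448)
n=5: (121469860743542176897,9130233834994022448)∘(62423,4692) = (62423·121469860743542176897+177·4692·9130233834994022448, 62423·9130233834994022448+4692·121469860743542176897) = (15165026233415309047146263,1139873173290531757272228)

62423 4692
7793261857 585777432
972957569736599 73131969270780
121469860743542176897 9130233834994022448
15165026233415309047146263 1139873173290531757272228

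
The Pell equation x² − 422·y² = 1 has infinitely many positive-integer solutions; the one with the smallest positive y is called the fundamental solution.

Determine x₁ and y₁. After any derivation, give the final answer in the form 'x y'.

7022501 341850

d=422: √d = [20; 1,1,5,2,1,…,1,1,40] (ℓ=14, even), read p_13/q_13
step 0: (20, 1)  from 20·(1,0) + (0,1)
step 1: (21, 1)  from 1·(20,1) + (1,0)
…
step 3: (226, 11)  from 5·(41,2) + (21,1)
step 4: (493, 24)  from 2·(226,11) + (41,2)
step 5: (719, 35)  from 1·(493,24) + (226,11)
step 6: (2650, 129)  from 3·(719,35) + (493,24)
step 7: (53719, 2615)  from 20·(2650,129) + (719,35)
…
step 9: (217526, 10589)  from 1·(163807,7974) + (53719,2615)
step 10: (598859, 29152)  from 2·(217526,10589) + (163807,7974)
step 11: (3211821, 156349)  from 5·(598859,29152) + (217526,10589)
step 12: (3810680, 185501)  from 1·(3211821,156349) + (598859,29152)
step 13: (7022501, 341850)  from 1·(3810680,185501) + (3211821,156349)
(x₁, y₁) = (7022501, 341850);  7022501² − 422·341850² = 1 ✓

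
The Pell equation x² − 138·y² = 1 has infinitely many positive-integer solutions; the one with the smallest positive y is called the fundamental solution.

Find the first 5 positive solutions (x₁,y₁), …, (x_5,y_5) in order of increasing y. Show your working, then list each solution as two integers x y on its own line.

[11; 1,2,1,22] for √138; ℓ=4 ⇒ convergent index 3
k=0  a_k=11  p_k/q_k = 11/1
k=1  a_k=1  p_k/q_k = 12/1
k=2  a_k=2  p_k/q_k = 35/3
k=3  a_k=1  p_k/q_k = 47/4
fundamental: x₁=47, y₁=4  (since 2209 − 138·16 = 1)
k=2:  x_2 = 47·47+138·4·4 = 4417,  y_2 = 47·4+4·47 = 376
k=3:  x_3 = 47·4417+138·4·376 = 415151,  y_3 = 47·376+4·4417 = 35340
k=4:  x_4 = 47·415151+138·4·35340 = 39019777,  y_4 = 47·35340+4·415151 = 3321584
k=5:  x_5 = 47·39019777+138·4·3321584 = 3667443887,  y_5 = 47·3321584+4·39019777 = 312193556

47 4
4417 376
415151 35340
39019777 3321584
3667443887 312193556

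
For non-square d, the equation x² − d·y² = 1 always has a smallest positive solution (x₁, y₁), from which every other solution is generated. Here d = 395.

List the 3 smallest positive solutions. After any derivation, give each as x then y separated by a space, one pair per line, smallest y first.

√395 → a₀=19, period (1,6,1,38); ℓ=4 even so k=3
i=0: a=19 ⇒ p=19, q=1
…
i=2: a=6 ⇒ p=139, q=7
i=3: a=1 ⇒ p=159, q=8
fundamental: x₁=159, y₁=8  (since 25281 − 395·64 = 1)
(x_2, y_2) = (159·159 + 395·8·8, 159·8 + 8·159) = (50561, 2544)
(x_3, y_3) = (159·50561 + 395·8·2544, 159·2544 + 8·50561) = (16078239, 808984)

159 8
50561 2544
16078239 808984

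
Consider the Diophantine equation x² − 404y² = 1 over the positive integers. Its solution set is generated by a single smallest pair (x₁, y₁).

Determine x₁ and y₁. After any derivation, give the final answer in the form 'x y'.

d=404: √d = [20; 10,40] (ℓ=2, even), read p_1/q_1
k=0  a_k=20  p_k/q_k = 20/1
k=1  a_k=10  p_k/q_k = 201/10
→ (201, 10).  Check: 201²=40401, 404·10²=40400, difference 1.

201 10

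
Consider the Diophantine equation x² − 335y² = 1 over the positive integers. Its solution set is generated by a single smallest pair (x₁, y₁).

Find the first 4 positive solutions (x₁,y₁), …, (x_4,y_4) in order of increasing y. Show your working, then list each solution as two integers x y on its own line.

[18; 3,3,3,36] for √335; ℓ=4 ⇒ convergent index 3
step 0: (18, 1)  from 18·(1,0) + (0,1)
step 1: (55, 3)  from 3·(18,1) + (1,0)
step 2: (183, 10)  from 3·(55,3) + (18,1)
step 3: (604, 33)  from 3·(183,10) + (55,3)
(x₁, y₁) = (604, 33);  604² − 335·33² = 1 ✓
n=2: (604,33)∘(604,33) = (604·604+335·33·33, 604·33+33·604) = (729631,39864)
n=3: (729631,39864)∘(604,33) = (604·729631+335·33·39864, 604·39864+33·729631) = (881393644,48155679)
n=4: (881393644,48155679)∘(604,33) = (604·881393644+335·33·48155679, 604·48155679+33·881393644) = (1064722792321,58172020368)

604 33
729631 39864
881393644 48155679
1064722792321 58172020368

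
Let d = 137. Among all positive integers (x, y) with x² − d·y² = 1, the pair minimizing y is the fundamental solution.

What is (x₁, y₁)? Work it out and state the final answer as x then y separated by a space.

√137 → a₀=11, period (1,2,2,1,1,2,2,1,22); ℓ=9 odd so k=17
i=0: a=11 ⇒ p=11, q=1
…
i=2: a=2 ⇒ p=35, q=3
…
i=4: a=1 ⇒ p=117, q=10
…
i=7: a=2 ⇒ p=1229, q=105
…
i=11: a=2 ⇒ p=122279, q=10447
…
i=16: a=2 ⇒ p=4286741, q=366241
i=17: a=1 ⇒ p=6083073, q=519712
→ (6083073, 519712).  Check: 6083073²=37003777123329, 137·519712²=37003777123328, difference 1.

6083073 519712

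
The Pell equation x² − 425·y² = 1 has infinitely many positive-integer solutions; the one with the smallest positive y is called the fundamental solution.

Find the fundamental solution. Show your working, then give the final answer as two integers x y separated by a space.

143649 6968

√425 = [20; 1,1,1,1,1,1,40, …], period ℓ=7 (odd) → k=13
i=0: a=20 ⇒ p=20, q=1
…
i=2: a=1 ⇒ p=41, q=2
i=3: a=1 ⇒ p=62, q=3
i=4: a=1 ⇒ p=103, q=5
i=5: a=1 ⇒ p=165, q=8
…
i=7: a=40 ⇒ p=10885, q=528
…
i=11: a=1 ⇒ p=55229, q=2679
i=12: a=1 ⇒ p=88420, q=4289
i=13: a=1 ⇒ p=143649, q=6968
(x₁, y₁) = (143649, 6968);  143649² − 425·6968² = 1 ✓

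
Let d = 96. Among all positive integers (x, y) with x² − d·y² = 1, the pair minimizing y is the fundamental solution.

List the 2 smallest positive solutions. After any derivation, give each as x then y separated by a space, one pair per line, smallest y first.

√96 = [9; 1,3,1,18, …], period ℓ=4 (even) → k=3
a_0=9:  p_0=9·1+0=9,  q_0=9·0+1=1
…
a_2=3:  p_2=3·10+9=39,  q_2=3·1+1=4
a_3=1:  p_3=1·39+10=49,  q_3=1·4+1=5
fundamental: x₁=49, y₁=5  (since 2401 − 96·25 = 1)
k=2:  x_2 = 49·49+96·5·5 = 4801,  y_2 = 49·5+5·49 = 490

49 5
4801 490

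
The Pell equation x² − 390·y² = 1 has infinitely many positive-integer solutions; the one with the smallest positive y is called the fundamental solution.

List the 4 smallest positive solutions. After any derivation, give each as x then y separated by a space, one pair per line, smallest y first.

d=390: √d = [19; 1,2,1,38] (ℓ=4, even), read p_3/q_3
step 0: (19, 1)  from 19·(1,0) + (0,1)
…
step 2: (59, 3)  from 2·(20,1) + (19,1)
step 3: (79, 4)  from 1·(59,3) + (20,1)
→ (79, 4).  Check: 79²=6241, 390·4²=6240, difference 1.
k=2:  x_2 = 79·79+390·4·4 = 12481,  y_2 = 79·4+4·79 = 632
k=3:  x_3 = 79·12481+390·4·632 = 1971919,  y_3 = 79·632+4·12481 = 99852
k=4:  x_4 = 79·1971919+390·4·99852 = 311550721,  y_4 = 79·99852+4·1971919 = 15775984

79 4
12481 632
1971919 99852
311550721 15775984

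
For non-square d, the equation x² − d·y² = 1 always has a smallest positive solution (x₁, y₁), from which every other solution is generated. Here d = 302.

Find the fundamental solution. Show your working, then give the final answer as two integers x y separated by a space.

√302 → a₀=17, period (2,1,1,1,4,…,1,2,34); ℓ=16 even so k=15
i=0: a=17 ⇒ p=17, q=1
i=1: a=2 ⇒ p=35, q=2
…
i=4: a=1 ⇒ p=139, q=8
…
i=8: a=16 ⇒ p=34513, q=1986
i=9: a=1 ⇒ p=36581, q=2105
i=10: a=2 ⇒ p=107675, q=6196
i=11: a=4 ⇒ p=467281, q=26889
…
i=14: a=1 ⇒ p=1617193, q=93059
i=15: a=2 ⇒ p=4276623, q=246092
→ (4276623, 246092).  Check: 4276623²=18289504284129, 302·246092²=18289504284128, difference 1.

4276623 246092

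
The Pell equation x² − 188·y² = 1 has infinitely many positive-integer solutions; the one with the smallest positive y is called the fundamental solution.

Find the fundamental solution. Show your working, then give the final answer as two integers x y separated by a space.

4607 336

[13; 1,2,2,6,2,2,1,26] for √188; ℓ=8 ⇒ convergent index 7
k=0  a_k=13  p_k/q_k = 13/1
…
k=3  a_k=2  p_k/q_k = 96/7
…
k=6  a_k=2  p_k/q_k = 3277/239
k=7  a_k=1  p_k/q_k = 4607/336
fundamental: x₁=4607, y₁=336  (since 21224449 − 188·112896 = 1)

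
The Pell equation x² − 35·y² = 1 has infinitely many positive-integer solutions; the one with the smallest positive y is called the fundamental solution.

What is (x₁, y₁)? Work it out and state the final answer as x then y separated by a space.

6 1

[5; 1,10] for √35; ℓ=2 ⇒ convergent index 1
step 0: (5, 1)  from 5·(1,0) + (0,1)
step 1: (6, 1)  from 1·(5,1) + (1,0)
(x₁, y₁) = (6, 1);  6² − 35·1² = 1 ✓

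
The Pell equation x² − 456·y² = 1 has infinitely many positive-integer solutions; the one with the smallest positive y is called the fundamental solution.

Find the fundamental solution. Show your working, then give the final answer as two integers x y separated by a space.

d=456: √d = [21; 2,1,4,1,2,42] (ℓ=6, even), read p_5/q_5
step 0: (21, 1)  from 21·(1,0) + (0,1)
step 1: (43, 2)  from 2·(21,1) + (1,0)
…
step 3: (299, 14)  from 4·(64,3) + (43,2)
step 4: (363, 17)  from 1·(299,14) + (64,3)
step 5: (1025, 48)  from 2·(363,17) + (299,14)
(x₁, y₁) = (1025, 48);  1025² − 456·48² = 1 ✓

1025 48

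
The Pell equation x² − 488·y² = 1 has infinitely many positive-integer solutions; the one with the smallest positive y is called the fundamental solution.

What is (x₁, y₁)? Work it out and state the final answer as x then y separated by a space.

d=488: √d = [22; 11,44] (ℓ=2, even), read p_1/q_1
k=0  a_k=22  p_k/q_k = 22/1
k=1  a_k=11  p_k/q_k = 243/11
(x₁, y₁) = (243, 11);  243² − 488·11² = 1 ✓

243 11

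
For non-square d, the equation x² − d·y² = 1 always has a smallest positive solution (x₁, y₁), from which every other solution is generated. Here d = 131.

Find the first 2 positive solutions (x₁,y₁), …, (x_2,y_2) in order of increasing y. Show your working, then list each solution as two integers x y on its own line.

[11; 2,4,11,4,2,22] for √131; ℓ=6 ⇒ convergent index 5
i=0: a=11 ⇒ p=11, q=1
…
i=2: a=4 ⇒ p=103, q=9
i=3: a=11 ⇒ p=1156, q=101
i=4: a=4 ⇒ p=4727, q=413
i=5: a=2 ⇒ p=10610, q=927
(x₁, y₁) = (10610, 927);  10610² − 131·927² = 1 ✓
n=2: (10610,927)∘(10610,927) = (10610·10610+131·927·927, 10610·927+927·10610) = (225144199,19670940)

10610 927
225144199 19670940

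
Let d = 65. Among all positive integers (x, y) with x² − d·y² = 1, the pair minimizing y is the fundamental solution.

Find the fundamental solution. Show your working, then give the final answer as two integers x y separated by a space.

√65 = [8; 16, …], period ℓ=1 (odd) → k=1
i=0: a=8 ⇒ p=8, q=1
i=1: a=16 ⇒ p=129, q=16
(x₁, y₁) = (129, 16);  129² − 65·16² = 1 ✓

129 16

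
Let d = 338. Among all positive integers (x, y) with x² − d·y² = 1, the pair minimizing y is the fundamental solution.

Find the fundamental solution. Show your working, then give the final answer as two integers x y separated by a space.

[18; 2,1,1,2,36] for √338; ℓ=5 ⇒ convergent index 9
a_0=18:  p_0=18·1+0=18,  q_0=18·0+1=1
…
a_2=1:  p_2=1·37+18=55,  q_2=1·2+1=3
a_3=1:  p_3=1·55+37=92,  q_3=1·3+2=5
a_4=2:  p_4=2·92+55=239,  q_4=2·5+3=13
…
a_8=1:  p_8=1·26327+17631=43958,  q_8=1·1432+959=2391
a_9=2:  p_9=2·43958+26327=114243,  q_9=2·2391+1432=6214
(x₁, y₁) = (114243, 6214);  114243² − 338·6214² = 1 ✓

114243 6214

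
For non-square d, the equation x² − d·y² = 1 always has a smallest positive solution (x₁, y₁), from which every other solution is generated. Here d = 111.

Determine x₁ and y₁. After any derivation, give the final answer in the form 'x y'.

√111 → a₀=10, period (1,1,6,1,1,20); ℓ=6 even so k=5
k=0  a_k=10  p_k/q_k = 10/1
k=1  a_k=1  p_k/q_k = 11/1
k=2  a_k=1  p_k/q_k = 21/2
k=3  a_k=6  p_k/q_k = 137/13
k=4  a_k=1  p_k/q_k = 158/15
k=5  a_k=1  p_k/q_k = 295/28
→ (295, 28).  Check: 295²=87025, 111·28²=87024, difference 1.

295 28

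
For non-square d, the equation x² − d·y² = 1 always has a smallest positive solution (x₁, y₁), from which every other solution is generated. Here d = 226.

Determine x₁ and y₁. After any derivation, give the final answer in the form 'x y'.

d=226: √d = [15; 30] (ℓ=1, odd), read p_1/q_1
step 0: (15, 1)  from 15·(1,0) + (0,1)
step 1: (451, 30)  from 30·(15,1) + (1,0)
(x₁, y₁) = (451, 30);  451² − 226·30² = 1 ✓

451 30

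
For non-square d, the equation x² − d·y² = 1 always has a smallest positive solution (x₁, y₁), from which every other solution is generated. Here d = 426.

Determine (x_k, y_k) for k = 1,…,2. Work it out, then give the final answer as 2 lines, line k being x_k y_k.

√426 → a₀=20, period (1,1,1,3,2,6,2,3,1,1,1,40); ℓ=12 even so k=11
a_0=20:  p_0=20·1+0=20,  q_0=20·0+1=1
a_1=1:  p_1=1·20+1=21,  q_1=1·1+0=1
a_2=1:  p_2=1·21+20=41,  q_2=1·1+1=2
a_3=1:  p_3=1·41+21=62,  q_3=1·2+1=3
a_4=3:  p_4=3·62+41=227,  q_4=3·3+2=11
a_5=2:  p_5=2·227+62=516,  q_5=2·11+3=25
…
a_8=3:  p_8=3·7162+3323=24809,  q_8=3·347+161=1202
a_9=1:  p_9=1·24809+7162=31971,  q_9=1·1202+347=1549
a_10=1:  p_10=1·31971+24809=56780,  q_10=1·1549+1202=2751
a_11=1:  p_11=1·56780+31971=88751,  q_11=1·2751+1549=4300
(x₁, y₁) = (88751, 4300);  88751² − 426·4300² = 1 ✓
(x_2, y_2) = (88751·88751 + 426·4300·4300, 88751·4300 + 4300·88751) = (15753480001, 763258600)

88751 4300
15753480001 763258600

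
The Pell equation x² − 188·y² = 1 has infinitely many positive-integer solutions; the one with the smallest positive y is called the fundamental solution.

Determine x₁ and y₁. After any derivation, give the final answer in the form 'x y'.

d=188: √d = [13; 1,2,2,6,2,2,1,26] (ℓ=8, even), read p_7/q_7
k=0  a_k=13  p_k/q_k = 13/1
k=1  a_k=1  p_k/q_k = 14/1
k=2  a_k=2  p_k/q_k = 41/3
k=3  a_k=2  p_k/q_k = 96/7
k=4  a_k=6  p_k/q_k = 617/45
…
k=6  a_k=2  p_k/q_k = 3277/239
k=7  a_k=1  p_k/q_k = 4607/336
fundamental: x₁=4607, y₁=336  (since 21224449 − 188·112896 = 1)

4607 336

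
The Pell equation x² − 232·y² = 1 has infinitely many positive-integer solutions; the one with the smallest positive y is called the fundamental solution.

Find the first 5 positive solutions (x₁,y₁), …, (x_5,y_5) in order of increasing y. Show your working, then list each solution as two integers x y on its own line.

19603 1287
768555217 50458122
30131975818099 1978261129845
1181354243155834177 77559705806244948
46316174427035658925363 3040805823861378301443

d=232: √d = [15; 4,3,7,3,4,30] (ℓ=6, even), read p_5/q_5
a_0=15:  p_0=15·1+0=15,  q_0=15·0+1=1
a_1=4:  p_1=4·15+1=61,  q_1=4·1+0=4
a_2=3:  p_2=3·61+15=198,  q_2=3·4+1=13
…
a_4=3:  p_4=3·1447+198=4539,  q_4=3·95+13=298
a_5=4:  p_5=4·4539+1447=19603,  q_5=4·298+95=1287
fundamental: x₁=19603, y₁=1287  (since 384277609 − 232·1656369 = 1)
(x_2, y_2) = (19603·19603 + 232·1287·1287, 19603·1287 + 1287·19603) = (768555217, 50458122)
(x_3, y_3) = (19603·768555217 + 232·1287·50458122, 19603·50458122 + 1287·768555217) = (30131975818099, 1978261129845)
(x_4, y_4) = (19603·30131975818099 + 232·1287·1978261129845, 19603·1978261129845 + 1287·30131975818099) = (1181354243155834177, 77559705806244948)
(x_5, y_5) = (19603·1181354243155834177 + 232·1287·77559705806244948, 19603·77559705806244948 + 1287·1181354243155834177) = (46316174427035658925363, 3040805823861378301443)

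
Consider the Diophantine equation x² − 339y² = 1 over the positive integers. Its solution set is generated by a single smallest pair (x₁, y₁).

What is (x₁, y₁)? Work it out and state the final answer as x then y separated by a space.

[18; 2,2,2,1,17,1,2,2,2,36] for √339; ℓ=10 ⇒ convergent index 9
k=0  a_k=18  p_k/q_k = 18/1
k=1  a_k=2  p_k/q_k = 37/2
k=2  a_k=2  p_k/q_k = 92/5
k=3  a_k=2  p_k/q_k = 221/12
…
k=5  a_k=17  p_k/q_k = 5542/301
k=6  a_k=1  p_k/q_k = 5855/318
k=7  a_k=2  p_k/q_k = 17252/937
k=8  a_k=2  p_k/q_k = 40359/2192
k=9  a_k=2  p_k/q_k = 97970/5321
→ (97970, 5321).  Check: 97970²=9598120900, 339·5321²=9598120899, difference 1.

97970 5321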